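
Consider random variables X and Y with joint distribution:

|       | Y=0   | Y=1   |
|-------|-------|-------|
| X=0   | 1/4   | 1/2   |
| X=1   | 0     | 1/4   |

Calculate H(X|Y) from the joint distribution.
Marginal P(Y) (column sums):
  P(Y=0) = 1/4 + 0 = 1/4
  P(Y=1) = 1/2 + 1/4 = 3/4

H(X|Y) = -Σ P(X,Y)·log₂ P(X|Y), where P(X|Y) = P(X,Y) / P(Y)
  (cells with P(X,Y) = 0 contribute 0)
  (X=0,Y=0): P(X|Y) = (1/4)/(1/4) = 1;  -(1/4)·log₂(1) = 0.0000
  (X=0,Y=1): P(X|Y) = (1/2)/(3/4) = 2/3;  -(1/2)·log₂(2/3) = 0.2925
  (X=1,Y=1): P(X|Y) = (1/4)/(3/4) = 1/3;  -(1/4)·log₂(1/3) = 0.3962
H(X|Y) = 0.0000 + 0.2925 + 0.3962
  = 0.6887 bits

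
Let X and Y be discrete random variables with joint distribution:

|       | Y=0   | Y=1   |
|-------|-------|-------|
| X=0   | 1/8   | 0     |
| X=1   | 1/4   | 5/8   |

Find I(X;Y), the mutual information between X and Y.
Marginal P(X) (row sums):
  P(X=0) = 1/8 + 0 = 1/8
  P(X=1) = 1/4 + 5/8 = 7/8
Marginal P(Y) (column sums):
  P(Y=0) = 1/8 + 1/4 = 3/8
  P(Y=1) = 0 + 5/8 = 5/8

H(X) = -[(1/8)·log₂(1/8) + (7/8)·log₂(7/8)]
  = 0.3750 + 0.1686
  = 0.5436 bits
H(Y) = -[(3/8)·log₂(3/8) + (5/8)·log₂(5/8)]
  = 0.5306 + 0.4238
  = 0.9544 bits
H(X,Y) = -[(1/8)·log₂(1/8) + (1/4)·log₂(1/4) + (5/8)·log₂(5/8)]
  = 0.3750 + 0.5000 + 0.4238
  = 1.2988 bits

I(X;Y) = H(X) + H(Y) - H(X,Y)
  = 0.5436 + 0.9544 - 1.2988
  = 0.1992 bits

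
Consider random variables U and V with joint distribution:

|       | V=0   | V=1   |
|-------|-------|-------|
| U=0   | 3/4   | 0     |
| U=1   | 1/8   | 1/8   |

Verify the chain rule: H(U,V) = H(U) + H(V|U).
Left side:
H(U,V) = -[(3/4)·log₂(3/4) + (1/8)·log₂(1/8) + (1/8)·log₂(1/8)]
  = 0.3113 + 0.3750 + 0.3750
  = 1.0613 bits

Right side:
Marginal P(U) (row sums):
  P(U=0) = 3/4 + 0 = 3/4
  P(U=1) = 1/8 + 1/8 = 1/4
H(U) = -[(3/4)·log₂(3/4) + (1/4)·log₂(1/4)]
  = 0.3113 + 0.5000
  = 0.8113 bits
H(V|U) = -Σ P(U,V)·log₂ P(V|U), where P(V|U) = P(U,V) / P(U)
  (cells with P(U,V) = 0 contribute 0)
  (U=0,V=0): P(V|U) = (3/4)/(3/4) = 1;  -(3/4)·log₂(1) = 0.0000
  (U=1,V=0): P(V|U) = (1/8)/(1/4) = 1/2;  -(1/8)·log₂(1/2) = 0.1250
  (U=1,V=1): P(V|U) = (1/8)/(1/4) = 1/2;  -(1/8)·log₂(1/2) = 0.1250
H(V|U) = 0.0000 + 0.1250 + 0.1250
  = 0.2500 bits
H(U) + H(V|U) = 0.8113 + 0.2500 = 1.0613 bits

Both sides equal 1.0613 bits, so the chain rule holds ✓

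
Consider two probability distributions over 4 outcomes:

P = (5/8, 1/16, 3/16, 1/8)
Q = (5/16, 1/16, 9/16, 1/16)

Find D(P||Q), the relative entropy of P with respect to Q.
D(P||Q) = Σ P(i) log₂(P(i)/Q(i))
  i=0: (5/8) × log₂((5/8)/(5/16)) = (5/8) × log₂(2) = 0.6250
  i=1: (1/16) × log₂((1/16)/(1/16)) = (1/16) × log₂(1) = 0.0000
  i=2: (3/16) × log₂((3/16)/(9/16)) = (3/16) × log₂(1/3) = -0.2972
  i=3: (1/8) × log₂((1/8)/(1/16)) = (1/8) × log₂(2) = 0.1250
D(P||Q) = 0.6250 + 0.0000 - 0.2972 + 0.1250
  = 0.4528 bits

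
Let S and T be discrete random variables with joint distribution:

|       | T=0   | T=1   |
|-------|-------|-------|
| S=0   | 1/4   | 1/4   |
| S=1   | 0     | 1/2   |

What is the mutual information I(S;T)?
Marginal P(S) (row sums):
  P(S=0) = 1/4 + 1/4 = 1/2
  P(S=1) = 0 + 1/2 = 1/2
Marginal P(T) (column sums):
  P(T=0) = 1/4 + 0 = 1/4
  P(T=1) = 1/4 + 1/2 = 3/4

H(S) = -[(1/2)·log₂(1/2) + (1/2)·log₂(1/2)]
  = 0.5000 + 0.5000
  = 1.0000 bits
H(T) = -[(1/4)·log₂(1/4) + (3/4)·log₂(3/4)]
  = 0.5000 + 0.3113
  = 0.8113 bits
H(S,T) = -[(1/4)·log₂(1/4) + (1/4)·log₂(1/4) + (1/2)·log₂(1/2)]
  = 0.5000 + 0.5000 + 0.5000
  = 1.5000 bits

I(S;T) = H(S) + H(T) - H(S,T)
  = 1.0000 + 0.8113 - 1.5000
  = 0.3113 bits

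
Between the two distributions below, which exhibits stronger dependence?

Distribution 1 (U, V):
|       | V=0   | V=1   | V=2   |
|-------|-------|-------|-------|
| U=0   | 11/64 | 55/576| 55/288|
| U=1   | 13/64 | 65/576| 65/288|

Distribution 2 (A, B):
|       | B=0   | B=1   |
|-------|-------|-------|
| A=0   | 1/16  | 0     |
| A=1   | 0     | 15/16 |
Distribution 1 (U, V):
Marginal P(U) (row sums):
  P(U=0) = 11/64 + 55/576 + 55/288 = 11/24
  P(U=1) = 13/64 + 65/576 + 65/288 = 13/24
Marginal P(V) (column sums):
  P(V=0) = 11/64 + 13/64 = 3/8
  P(V=1) = 55/576 + 65/576 = 5/24
  P(V=2) = 55/288 + 65/288 = 5/12

H(U) = -[(11/24)·log₂(11/24) + (13/24)·log₂(13/24)]
  = 0.5159 + 0.4791
  = 0.9950 bits
H(V) = -[(3/8)·log₂(3/8) + (5/24)·log₂(5/24) + (5/12)·log₂(5/12)]
  = 0.5306 + 0.4715 + 0.5263
  = 1.5284 bits
H(U,V) = -[(11/64)·log₂(11/64) + (55/576)·log₂(55/576) + (55/288)·log₂(55/288) + (13/64)·log₂(13/64) + (65/576)·log₂(65/576) + (65/288)·log₂(65/288)]
  = 0.4367 + 0.3236 + 0.4561 + 0.4671 + 0.3552 + 0.4847
  = 2.5234 bits

I(U;V) = H(U) + H(V) - H(U,V)
  = 0.9950 + 1.5284 - 2.5234
  = 0.0000 bits

Distribution 2 (A, B):
Marginal P(A) (row sums):
  P(A=0) = 1/16 + 0 = 1/16
  P(A=1) = 0 + 15/16 = 15/16
Marginal P(B) (column sums):
  P(B=0) = 1/16 + 0 = 1/16
  P(B=1) = 0 + 15/16 = 15/16

H(A) = -[(1/16)·log₂(1/16) + (15/16)·log₂(15/16)]
  = 0.2500 + 0.0873
  = 0.3373 bits
H(B) = -[(1/16)·log₂(1/16) + (15/16)·log₂(15/16)]
  = 0.2500 + 0.0873
  = 0.3373 bits
H(A,B) = -[(1/16)·log₂(1/16) + (15/16)·log₂(15/16)]
  = 0.2500 + 0.0873
  = 0.3373 bits

I(A;B) = H(A) + H(B) - H(A,B)
  = 0.3373 + 0.3373 - 0.3373
  = 0.3373 bits

I(A;B) = 0.3373 bits > I(U;V) = 0.0000 bits, so (A, B) has the higher mutual information (stronger dependence).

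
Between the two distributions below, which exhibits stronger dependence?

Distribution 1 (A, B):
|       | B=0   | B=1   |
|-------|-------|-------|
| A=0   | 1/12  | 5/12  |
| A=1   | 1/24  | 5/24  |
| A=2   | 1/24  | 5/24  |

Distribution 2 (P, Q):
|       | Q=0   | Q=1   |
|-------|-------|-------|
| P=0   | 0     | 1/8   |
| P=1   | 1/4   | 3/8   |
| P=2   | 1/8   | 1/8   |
Distribution 1 (A, B):
Marginal P(A) (row sums):
  P(A=0) = 1/12 + 5/12 = 1/2
  P(A=1) = 1/24 + 5/24 = 1/4
  P(A=2) = 1/24 + 5/24 = 1/4
Marginal P(B) (column sums):
  P(B=0) = 1/12 + 1/24 + 1/24 = 1/6
  P(B=1) = 5/12 + 5/24 + 5/24 = 5/6

H(A) = -[(1/2)·log₂(1/2) + (1/4)·log₂(1/4) + (1/4)·log₂(1/4)]
  = 0.5000 + 0.5000 + 0.5000
  = 1.5000 bits
H(B) = -[(1/6)·log₂(1/6) + (5/6)·log₂(5/6)]
  = 0.4308 + 0.2192
  = 0.6500 bits
H(A,B) = -[(1/12)·log₂(1/12) + (5/12)·log₂(5/12) + (1/24)·log₂(1/24) + (5/24)·log₂(5/24) + (1/24)·log₂(1/24) + (5/24)·log₂(5/24)]
  = 0.2987 + 0.5263 + 0.1910 + 0.4715 + 0.1910 + 0.4715
  = 2.1500 bits

I(A;B) = H(A) + H(B) - H(A,B)
  = 1.5000 + 0.6500 - 2.1500
  = 0.0000 bits

Distribution 2 (P, Q):
Marginal P(P) (row sums):
  P(P=0) = 0 + 1/8 = 1/8
  P(P=1) = 1/4 + 3/8 = 5/8
  P(P=2) = 1/8 + 1/8 = 1/4
Marginal P(Q) (column sums):
  P(Q=0) = 0 + 1/4 + 1/8 = 3/8
  P(Q=1) = 1/8 + 3/8 + 1/8 = 5/8

H(P) = -[(1/8)·log₂(1/8) + (5/8)·log₂(5/8) + (1/4)·log₂(1/4)]
  = 0.3750 + 0.4238 + 0.5000
  = 1.2988 bits
H(Q) = -[(3/8)·log₂(3/8) + (5/8)·log₂(5/8)]
  = 0.5306 + 0.4238
  = 0.9544 bits
H(P,Q) = -[(1/8)·log₂(1/8) + (1/4)·log₂(1/4) + (3/8)·log₂(3/8) + (1/8)·log₂(1/8) + (1/8)·log₂(1/8)]
  = 0.3750 + 0.5000 + 0.5306 + 0.3750 + 0.3750
  = 2.1556 bits

I(P;Q) = H(P) + H(Q) - H(P,Q)
  = 1.2988 + 0.9544 - 2.1556
  = 0.0976 bits

I(P;Q) = 0.0976 bits > I(A;B) = 0.0000 bits, so (P, Q) has the higher mutual information (stronger dependence).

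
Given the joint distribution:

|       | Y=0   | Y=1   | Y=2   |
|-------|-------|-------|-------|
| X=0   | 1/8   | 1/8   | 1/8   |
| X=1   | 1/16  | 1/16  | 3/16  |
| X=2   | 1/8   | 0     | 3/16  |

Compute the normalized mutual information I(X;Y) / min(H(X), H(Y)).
Marginal P(X) (row sums):
  P(X=0) = 1/8 + 1/8 + 1/8 = 3/8
  P(X=1) = 1/16 + 1/16 + 3/16 = 5/16
  P(X=2) = 1/8 + 0 + 3/16 = 5/16
Marginal P(Y) (column sums):
  P(Y=0) = 1/8 + 1/16 + 1/8 = 5/16
  P(Y=1) = 1/8 + 1/16 + 0 = 3/16
  P(Y=2) = 1/8 + 3/16 + 3/16 = 1/2

H(X) = -[(3/8)·log₂(3/8) + (5/16)·log₂(5/16) + (5/16)·log₂(5/16)]
  = 0.5306 + 0.5244 + 0.5244
  = 1.5794 bits
H(Y) = -[(5/16)·log₂(5/16) + (3/16)·log₂(3/16) + (1/2)·log₂(1/2)]
  = 0.5244 + 0.4528 + 0.5000
  = 1.4772 bits
H(X,Y) = -[(1/8)·log₂(1/8) + (1/8)·log₂(1/8) + (1/8)·log₂(1/8) + (1/16)·log₂(1/16) + (1/16)·log₂(1/16) + (3/16)·log₂(3/16) + (1/8)·log₂(1/8) + (3/16)·log₂(3/16)]
  = 0.3750 + 0.3750 + 0.3750 + 0.2500 + 0.2500 + 0.4528 + 0.3750 + 0.4528
  = 2.9056 bits

I(X;Y) = H(X) + H(Y) - H(X,Y)
  = 1.5794 + 1.4772 - 2.9056
  = 0.1510 bits

min(H(X), H(Y)) = min(1.5794, 1.4772) = 1.4772 bits
Normalized MI = 0.1510 / 1.4772 = 0.1022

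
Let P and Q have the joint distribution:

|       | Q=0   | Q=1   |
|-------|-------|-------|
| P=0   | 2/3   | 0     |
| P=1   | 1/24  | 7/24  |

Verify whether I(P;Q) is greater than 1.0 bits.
Marginal P(P) (row sums):
  P(P=0) = 2/3 + 0 = 2/3
  P(P=1) = 1/24 + 7/24 = 1/3
Marginal P(Q) (column sums):
  P(Q=0) = 2/3 + 1/24 = 17/24
  P(Q=1) = 0 + 7/24 = 7/24

H(P) = -[(2/3)·log₂(2/3) + (1/3)·log₂(1/3)]
  = 0.3900 + 0.5283
  = 0.9183 bits
H(Q) = -[(17/24)·log₂(17/24) + (7/24)·log₂(7/24)]
  = 0.3524 + 0.5185
  = 0.8709 bits
H(P,Q) = -[(2/3)·log₂(2/3) + (1/24)·log₂(1/24) + (7/24)·log₂(7/24)]
  = 0.3900 + 0.1910 + 0.5185
  = 1.0995 bits

I(P;Q) = H(P) + H(Q) - H(P,Q)
  = 0.9183 + 0.8709 - 1.0995
  = 0.6897 bits

No. I(P;Q) = 0.6897 bits, which is ≤ 1.0 bits.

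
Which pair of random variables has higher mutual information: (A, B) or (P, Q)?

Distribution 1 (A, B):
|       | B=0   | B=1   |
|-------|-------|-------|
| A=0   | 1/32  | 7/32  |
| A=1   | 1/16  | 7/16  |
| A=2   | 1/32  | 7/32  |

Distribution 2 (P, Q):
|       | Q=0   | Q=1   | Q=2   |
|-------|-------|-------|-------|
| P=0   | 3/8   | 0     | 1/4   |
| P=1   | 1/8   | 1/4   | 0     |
Distribution 1 (A, B):
Marginal P(A) (row sums):
  P(A=0) = 1/32 + 7/32 = 1/4
  P(A=1) = 1/16 + 7/16 = 1/2
  P(A=2) = 1/32 + 7/32 = 1/4
Marginal P(B) (column sums):
  P(B=0) = 1/32 + 1/16 + 1/32 = 1/8
  P(B=1) = 7/32 + 7/16 + 7/32 = 7/8

H(A) = -[(1/4)·log₂(1/4) + (1/2)·log₂(1/2) + (1/4)·log₂(1/4)]
  = 0.5000 + 0.5000 + 0.5000
  = 1.5000 bits
H(B) = -[(1/8)·log₂(1/8) + (7/8)·log₂(7/8)]
  = 0.3750 + 0.1686
  = 0.5436 bits
H(A,B) = -[(1/32)·log₂(1/32) + (7/32)·log₂(7/32) + (1/16)·log₂(1/16) + (7/16)·log₂(7/16) + (1/32)·log₂(1/32) + (7/32)·log₂(7/32)]
  = 0.1563 + 0.4796 + 0.2500 + 0.5218 + 0.1563 + 0.4796
  = 2.0436 bits

I(A;B) = H(A) + H(B) - H(A,B)
  = 1.5000 + 0.5436 - 2.0436
  = 0.0000 bits

Distribution 2 (P, Q):
Marginal P(P) (row sums):
  P(P=0) = 3/8 + 0 + 1/4 = 5/8
  P(P=1) = 1/8 + 1/4 + 0 = 3/8
Marginal P(Q) (column sums):
  P(Q=0) = 3/8 + 1/8 = 1/2
  P(Q=1) = 0 + 1/4 = 1/4
  P(Q=2) = 1/4 + 0 = 1/4

H(P) = -[(5/8)·log₂(5/8) + (3/8)·log₂(3/8)]
  = 0.4238 + 0.5306
  = 0.9544 bits
H(Q) = -[(1/2)·log₂(1/2) + (1/4)·log₂(1/4) + (1/4)·log₂(1/4)]
  = 0.5000 + 0.5000 + 0.5000
  = 1.5000 bits
H(P,Q) = -[(3/8)·log₂(3/8) + (1/4)·log₂(1/4) + (1/8)·log₂(1/8) + (1/4)·log₂(1/4)]
  = 0.5306 + 0.5000 + 0.3750 + 0.5000
  = 1.9056 bits

I(P;Q) = H(P) + H(Q) - H(P,Q)
  = 0.9544 + 1.5000 - 1.9056
  = 0.5488 bits

I(P;Q) = 0.5488 bits > I(A;B) = 0.0000 bits, so (P, Q) has the higher mutual information (stronger dependence).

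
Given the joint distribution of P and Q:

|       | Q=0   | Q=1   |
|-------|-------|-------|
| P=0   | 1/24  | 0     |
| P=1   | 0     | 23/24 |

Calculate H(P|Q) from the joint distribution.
Marginal P(Q) (column sums):
  P(Q=0) = 1/24 + 0 = 1/24
  P(Q=1) = 0 + 23/24 = 23/24

H(P|Q) = -Σ P(P,Q)·log₂ P(P|Q), where P(P|Q) = P(P,Q) / P(Q)
  (cells with P(P,Q) = 0 contribute 0)
  (P=0,Q=0): P(P|Q) = (1/24)/(1/24) = 1;  -(1/24)·log₂(1) = 0.0000
  (P=1,Q=1): P(P|Q) = (23/24)/(23/24) = 1;  -(23/24)·log₂(1) = 0.0000
H(P|Q) = 0.0000 + 0.0000
  = 0.0000 bits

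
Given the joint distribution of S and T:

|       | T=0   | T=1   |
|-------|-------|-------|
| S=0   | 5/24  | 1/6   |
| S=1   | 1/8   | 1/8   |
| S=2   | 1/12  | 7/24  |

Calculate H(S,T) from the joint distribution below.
H(S,T) = -Σ P(S,T) log₂ P(S,T), summed over the non-zero cells:
H(S,T) = -[(5/24)·log₂(5/24) + (1/6)·log₂(1/6) + (1/8)·log₂(1/8) + (1/8)·log₂(1/8) + (1/12)·log₂(1/12) + (7/24)·log₂(7/24)]
  = 0.4715 + 0.4308 + 0.3750 + 0.3750 + 0.2987 + 0.5185
  = 2.4695 bits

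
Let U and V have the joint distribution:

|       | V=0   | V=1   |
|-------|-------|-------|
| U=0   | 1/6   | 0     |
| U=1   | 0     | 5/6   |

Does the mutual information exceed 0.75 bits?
Marginal P(U) (row sums):
  P(U=0) = 1/6 + 0 = 1/6
  P(U=1) = 0 + 5/6 = 5/6
Marginal P(V) (column sums):
  P(V=0) = 1/6 + 0 = 1/6
  P(V=1) = 0 + 5/6 = 5/6

H(U) = -[(1/6)·log₂(1/6) + (5/6)·log₂(5/6)]
  = 0.4308 + 0.2192
  = 0.6500 bits
H(V) = -[(1/6)·log₂(1/6) + (5/6)·log₂(5/6)]
  = 0.4308 + 0.2192
  = 0.6500 bits
H(U,V) = -[(1/6)·log₂(1/6) + (5/6)·log₂(5/6)]
  = 0.4308 + 0.2192
  = 0.6500 bits

I(U;V) = H(U) + H(V) - H(U,V)
  = 0.6500 + 0.6500 - 0.6500
  = 0.6500 bits

No. I(U;V) = 0.6500 bits, which is ≤ 0.75 bits.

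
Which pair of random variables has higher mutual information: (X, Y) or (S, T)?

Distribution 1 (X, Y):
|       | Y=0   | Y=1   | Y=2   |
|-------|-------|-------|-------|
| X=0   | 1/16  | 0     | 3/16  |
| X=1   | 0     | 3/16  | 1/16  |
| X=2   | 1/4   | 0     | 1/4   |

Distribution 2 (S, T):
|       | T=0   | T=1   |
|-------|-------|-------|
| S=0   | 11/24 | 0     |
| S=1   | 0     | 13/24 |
Distribution 1 (X, Y):
Marginal P(X) (row sums):
  P(X=0) = 1/16 + 0 + 3/16 = 1/4
  P(X=1) = 0 + 3/16 + 1/16 = 1/4
  P(X=2) = 1/4 + 0 + 1/4 = 1/2
Marginal P(Y) (column sums):
  P(Y=0) = 1/16 + 0 + 1/4 = 5/16
  P(Y=1) = 0 + 3/16 + 0 = 3/16
  P(Y=2) = 3/16 + 1/16 + 1/4 = 1/2

H(X) = -[(1/4)·log₂(1/4) + (1/4)·log₂(1/4) + (1/2)·log₂(1/2)]
  = 0.5000 + 0.5000 + 0.5000
  = 1.5000 bits
H(Y) = -[(5/16)·log₂(5/16) + (3/16)·log₂(3/16) + (1/2)·log₂(1/2)]
  = 0.5244 + 0.4528 + 0.5000
  = 1.4772 bits
H(X,Y) = -[(1/16)·log₂(1/16) + (3/16)·log₂(3/16) + (3/16)·log₂(3/16) + (1/16)·log₂(1/16) + (1/4)·log₂(1/4) + (1/4)·log₂(1/4)]
  = 0.2500 + 0.4528 + 0.4528 + 0.2500 + 0.5000 + 0.5000
  = 2.4056 bits

I(X;Y) = H(X) + H(Y) - H(X,Y)
  = 1.5000 + 1.4772 - 2.4056
  = 0.5716 bits

Distribution 2 (S, T):
Marginal P(S) (row sums):
  P(S=0) = 11/24 + 0 = 11/24
  P(S=1) = 0 + 13/24 = 13/24
Marginal P(T) (column sums):
  P(T=0) = 11/24 + 0 = 11/24
  P(T=1) = 0 + 13/24 = 13/24

H(S) = -[(11/24)·log₂(11/24) + (13/24)·log₂(13/24)]
  = 0.5159 + 0.4791
  = 0.9950 bits
H(T) = -[(11/24)·log₂(11/24) + (13/24)·log₂(13/24)]
  = 0.5159 + 0.4791
  = 0.9950 bits
H(S,T) = -[(11/24)·log₂(11/24) + (13/24)·log₂(13/24)]
  = 0.5159 + 0.4791
  = 0.9950 bits

I(S;T) = H(S) + H(T) - H(S,T)
  = 0.9950 + 0.9950 - 0.9950
  = 0.9950 bits

I(S;T) = 0.9950 bits > I(X;Y) = 0.5716 bits, so (S, T) has the higher mutual information (stronger dependence).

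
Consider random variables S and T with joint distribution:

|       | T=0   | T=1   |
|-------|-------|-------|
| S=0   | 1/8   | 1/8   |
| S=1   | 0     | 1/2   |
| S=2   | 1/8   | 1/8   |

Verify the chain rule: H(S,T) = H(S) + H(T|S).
Left side:
H(S,T) = -[(1/8)·log₂(1/8) + (1/8)·log₂(1/8) + (1/2)·log₂(1/2) + (1/8)·log₂(1/8) + (1/8)·log₂(1/8)]
  = 0.3750 + 0.3750 + 0.5000 + 0.3750 + 0.3750
  = 2.0000 bits

Right side:
Marginal P(S) (row sums):
  P(S=0) = 1/8 + 1/8 = 1/4
  P(S=1) = 0 + 1/2 = 1/2
  P(S=2) = 1/8 + 1/8 = 1/4
H(S) = -[(1/4)·log₂(1/4) + (1/2)·log₂(1/2) + (1/4)·log₂(1/4)]
  = 0.5000 + 0.5000 + 0.5000
  = 1.5000 bits
H(T|S) = -Σ P(S,T)·log₂ P(T|S), where P(T|S) = P(S,T) / P(S)
  (cells with P(S,T) = 0 contribute 0)
  (S=0,T=0): P(T|S) = (1/8)/(1/4) = 1/2;  -(1/8)·log₂(1/2) = 0.1250
  (S=0,T=1): P(T|S) = (1/8)/(1/4) = 1/2;  -(1/8)·log₂(1/2) = 0.1250
  (S=1,T=1): P(T|S) = (1/2)/(1/2) = 1;  -(1/2)·log₂(1) = 0.0000
  (S=2,T=0): P(T|S) = (1/8)/(1/4) = 1/2;  -(1/8)·log₂(1/2) = 0.1250
  (S=2,T=1): P(T|S) = (1/8)/(1/4) = 1/2;  -(1/8)·log₂(1/2) = 0.1250
H(T|S) = 0.1250 + 0.1250 + 0.0000 + 0.1250 + 0.1250
  = 0.5000 bits
H(S) + H(T|S) = 1.5000 + 0.5000 = 2.0000 bits

Both sides equal 2.0000 bits, so the chain rule holds ✓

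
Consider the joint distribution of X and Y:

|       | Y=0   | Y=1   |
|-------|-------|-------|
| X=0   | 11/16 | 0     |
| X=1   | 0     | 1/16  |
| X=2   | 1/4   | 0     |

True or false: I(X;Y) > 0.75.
Marginal P(X) (row sums):
  P(X=0) = 11/16 + 0 = 11/16
  P(X=1) = 0 + 1/16 = 1/16
  P(X=2) = 1/4 + 0 = 1/4
Marginal P(Y) (column sums):
  P(Y=0) = 11/16 + 0 + 1/4 = 15/16
  P(Y=1) = 0 + 1/16 + 0 = 1/16

H(X) = -[(11/16)·log₂(11/16) + (1/16)·log₂(1/16) + (1/4)·log₂(1/4)]
  = 0.3716 + 0.2500 + 0.5000
  = 1.1216 bits
H(Y) = -[(15/16)·log₂(15/16) + (1/16)·log₂(1/16)]
  = 0.0873 + 0.2500
  = 0.3373 bits
H(X,Y) = -[(11/16)·log₂(11/16) + (1/16)·log₂(1/16) + (1/4)·log₂(1/4)]
  = 0.3716 + 0.2500 + 0.5000
  = 1.1216 bits

I(X;Y) = H(X) + H(Y) - H(X,Y)
  = 1.1216 + 0.3373 - 1.1216
  = 0.3373 bits

False. I(X;Y) = 0.3373 bits, which is ≤ 0.75 bits.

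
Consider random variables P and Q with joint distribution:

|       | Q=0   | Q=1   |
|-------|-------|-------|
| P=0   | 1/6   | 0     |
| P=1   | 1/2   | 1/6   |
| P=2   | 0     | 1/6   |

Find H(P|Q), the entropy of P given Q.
Marginal P(Q) (column sums):
  P(Q=0) = 1/6 + 1/2 + 0 = 2/3
  P(Q=1) = 0 + 1/6 + 1/6 = 1/3

H(P|Q) = -Σ P(P,Q)·log₂ P(P|Q), where P(P|Q) = P(P,Q) / P(Q)
  (cells with P(P,Q) = 0 contribute 0)
  (P=0,Q=0): P(P|Q) = (1/6)/(2/3) = 1/4;  -(1/6)·log₂(1/4) = 0.3333
  (P=1,Q=0): P(P|Q) = (1/2)/(2/3) = 3/4;  -(1/2)·log₂(3/4) = 0.2075
  (P=1,Q=1): P(P|Q) = (1/6)/(1/3) = 1/2;  -(1/6)·log₂(1/2) = 0.1667
  (P=2,Q=1): P(P|Q) = (1/6)/(1/3) = 1/2;  -(1/6)·log₂(1/2) = 0.1667
H(P|Q) = 0.3333 + 0.2075 + 0.1667 + 0.1667
  = 0.8742 bits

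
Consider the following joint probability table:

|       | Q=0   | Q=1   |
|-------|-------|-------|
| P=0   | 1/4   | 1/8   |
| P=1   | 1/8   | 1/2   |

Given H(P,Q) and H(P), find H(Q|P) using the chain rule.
From the chain rule: H(P,Q) = H(P) + H(Q|P)
Therefore: H(Q|P) = H(P,Q) - H(P)

H(P,Q) = -[(1/4)·log₂(1/4) + (1/8)·log₂(1/8) + (1/8)·log₂(1/8) + (1/2)·log₂(1/2)]
  = 0.5000 + 0.3750 + 0.3750 + 0.5000
  = 1.7500 bits
Marginal P(P) (row sums):
  P(P=0) = 1/4 + 1/8 = 3/8
  P(P=1) = 1/8 + 1/2 = 5/8
H(P) = -[(3/8)·log₂(3/8) + (5/8)·log₂(5/8)]
  = 0.5306 + 0.4238
  = 0.9544 bits

H(Q|P) = 1.7500 - 0.9544 = 0.7956 bits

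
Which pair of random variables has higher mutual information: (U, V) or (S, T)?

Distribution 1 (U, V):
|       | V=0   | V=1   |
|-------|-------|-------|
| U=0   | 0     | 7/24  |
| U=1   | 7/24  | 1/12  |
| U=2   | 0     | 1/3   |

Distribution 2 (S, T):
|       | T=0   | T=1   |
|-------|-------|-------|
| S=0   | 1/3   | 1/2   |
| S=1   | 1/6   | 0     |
Distribution 1 (U, V):
Marginal P(U) (row sums):
  P(U=0) = 0 + 7/24 = 7/24
  P(U=1) = 7/24 + 1/12 = 3/8
  P(U=2) = 0 + 1/3 = 1/3
Marginal P(V) (column sums):
  P(V=0) = 0 + 7/24 + 0 = 7/24
  P(V=1) = 7/24 + 1/12 + 1/3 = 17/24

H(U) = -[(7/24)·log₂(7/24) + (3/8)·log₂(3/8) + (1/3)·log₂(1/3)]
  = 0.5185 + 0.5306 + 0.5283
  = 1.5774 bits
H(V) = -[(7/24)·log₂(7/24) + (17/24)·log₂(17/24)]
  = 0.5185 + 0.3524
  = 0.8709 bits
H(U,V) = -[(7/24)·log₂(7/24) + (7/24)·log₂(7/24) + (1/12)·log₂(1/12) + (1/3)·log₂(1/3)]
  = 0.5185 + 0.5185 + 0.2987 + 0.5283
  = 1.8640 bits

I(U;V) = H(U) + H(V) - H(U,V)
  = 1.5774 + 0.8709 - 1.8640
  = 0.5843 bits

Distribution 2 (S, T):
Marginal P(S) (row sums):
  P(S=0) = 1/3 + 1/2 = 5/6
  P(S=1) = 1/6 + 0 = 1/6
Marginal P(T) (column sums):
  P(T=0) = 1/3 + 1/6 = 1/2
  P(T=1) = 1/2 + 0 = 1/2

H(S) = -[(5/6)·log₂(5/6) + (1/6)·log₂(1/6)]
  = 0.2192 + 0.4308
  = 0.6500 bits
H(T) = -[(1/2)·log₂(1/2) + (1/2)·log₂(1/2)]
  = 0.5000 + 0.5000
  = 1.0000 bits
H(S,T) = -[(1/3)·log₂(1/3) + (1/2)·log₂(1/2) + (1/6)·log₂(1/6)]
  = 0.5283 + 0.5000 + 0.4308
  = 1.4591 bits

I(S;T) = H(S) + H(T) - H(S,T)
  = 0.6500 + 1.0000 - 1.4591
  = 0.1909 bits

I(U;V) = 0.5843 bits > I(S;T) = 0.1909 bits, so (U, V) has the higher mutual information (stronger dependence).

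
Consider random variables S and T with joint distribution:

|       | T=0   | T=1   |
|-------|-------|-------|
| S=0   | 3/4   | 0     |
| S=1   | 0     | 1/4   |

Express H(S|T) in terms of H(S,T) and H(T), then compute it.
H(S|T) = H(S,T) - H(T)

Marginal P(T) (column sums):
  P(T=0) = 3/4 + 0 = 3/4
  P(T=1) = 0 + 1/4 = 1/4

H(S,T) = -[(3/4)·log₂(3/4) + (1/4)·log₂(1/4)]
  = 0.3113 + 0.5000
  = 0.8113 bits
H(T) = -[(3/4)·log₂(3/4) + (1/4)·log₂(1/4)]
  = 0.3113 + 0.5000
  = 0.8113 bits

H(S|T) = 0.8113 - 0.8113 = 0.0000 bits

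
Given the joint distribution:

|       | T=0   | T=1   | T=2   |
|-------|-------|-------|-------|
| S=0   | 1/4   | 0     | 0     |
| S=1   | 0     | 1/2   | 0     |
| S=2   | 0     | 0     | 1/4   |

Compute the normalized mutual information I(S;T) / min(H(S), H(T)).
Marginal P(S) (row sums):
  P(S=0) = 1/4 + 0 + 0 = 1/4
  P(S=1) = 0 + 1/2 + 0 = 1/2
  P(S=2) = 0 + 0 + 1/4 = 1/4
Marginal P(T) (column sums):
  P(T=0) = 1/4 + 0 + 0 = 1/4
  P(T=1) = 0 + 1/2 + 0 = 1/2
  P(T=2) = 0 + 0 + 1/4 = 1/4

H(S) = -[(1/4)·log₂(1/4) + (1/2)·log₂(1/2) + (1/4)·log₂(1/4)]
  = 0.5000 + 0.5000 + 0.5000
  = 1.5000 bits
H(T) = -[(1/4)·log₂(1/4) + (1/2)·log₂(1/2) + (1/4)·log₂(1/4)]
  = 0.5000 + 0.5000 + 0.5000
  = 1.5000 bits
H(S,T) = -[(1/4)·log₂(1/4) + (1/2)·log₂(1/2) + (1/4)·log₂(1/4)]
  = 0.5000 + 0.5000 + 0.5000
  = 1.5000 bits

I(S;T) = H(S) + H(T) - H(S,T)
  = 1.5000 + 1.5000 - 1.5000
  = 1.5000 bits

min(H(S), H(T)) = min(1.5000, 1.5000) = 1.5000 bits
Normalized MI = 1.5000 / 1.5000 = 1.0000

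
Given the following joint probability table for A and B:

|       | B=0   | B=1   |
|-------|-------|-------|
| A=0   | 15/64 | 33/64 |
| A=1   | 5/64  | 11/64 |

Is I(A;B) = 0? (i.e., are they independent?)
Marginal P(A) (row sums):
  P(A=0) = 15/64 + 33/64 = 3/4
  P(A=1) = 5/64 + 11/64 = 1/4
Marginal P(B) (column sums):
  P(B=0) = 15/64 + 5/64 = 5/16
  P(B=1) = 33/64 + 11/64 = 11/16

A and B are independent iff P(A=i,B=j) = P(A=i)·P(B=j) for every cell.
  P(A=0)·P(B=0) = 3/4 × 5/16 = 15/64 = P(A=0,B=0) ✓
  P(A=0)·P(B=1) = 3/4 × 11/16 = 33/64 = P(A=0,B=1) ✓
  P(A=1)·P(B=0) = 1/4 × 5/16 = 5/64 = P(A=1,B=0) ✓
  P(A=1)·P(B=1) = 1/4 × 11/16 = 11/64 = P(A=1,B=1) ✓

Yes, A and B are independent: every cell factors, so I(A;B) = 0 bits.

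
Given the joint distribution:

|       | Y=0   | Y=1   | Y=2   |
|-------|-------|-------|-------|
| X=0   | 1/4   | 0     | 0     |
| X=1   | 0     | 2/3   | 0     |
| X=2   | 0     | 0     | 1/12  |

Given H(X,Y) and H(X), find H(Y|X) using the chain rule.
From the chain rule: H(X,Y) = H(X) + H(Y|X)
Therefore: H(Y|X) = H(X,Y) - H(X)

H(X,Y) = -[(1/4)·log₂(1/4) + (2/3)·log₂(2/3) + (1/12)·log₂(1/12)]
  = 0.5000 + 0.3900 + 0.2987
  = 1.1887 bits
Marginal P(X) (row sums):
  P(X=0) = 1/4 + 0 + 0 = 1/4
  P(X=1) = 0 + 2/3 + 0 = 2/3
  P(X=2) = 0 + 0 + 1/12 = 1/12
H(X) = -[(1/4)·log₂(1/4) + (2/3)·log₂(2/3) + (1/12)·log₂(1/12)]
  = 0.5000 + 0.3900 + 0.2987
  = 1.1887 bits

H(Y|X) = 1.1887 - 1.1887 = 0.0000 bits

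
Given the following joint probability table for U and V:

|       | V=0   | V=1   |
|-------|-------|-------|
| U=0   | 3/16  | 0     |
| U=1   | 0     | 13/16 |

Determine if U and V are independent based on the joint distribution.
Marginal P(U) (row sums):
  P(U=0) = 3/16 + 0 = 3/16
  P(U=1) = 0 + 13/16 = 13/16
Marginal P(V) (column sums):
  P(V=0) = 3/16 + 0 = 3/16
  P(V=1) = 0 + 13/16 = 13/16

U and V are independent iff P(U=i,V=j) = P(U=i)·P(V=j) for every cell.
  P(U=0)·P(V=0) = 3/16 × 3/16 = 9/256, but P(U=0,V=0) = 3/16 ✗

No, U and V are not independent. Quantitatively, I(U;V) > 0:

H(U) = -[(3/16)·log₂(3/16) + (13/16)·log₂(13/16)]
  = 0.4528 + 0.2434
  = 0.6962 bits
H(V) = -[(3/16)·log₂(3/16) + (13/16)·log₂(13/16)]
  = 0.4528 + 0.2434
  = 0.6962 bits
H(U,V) = -[(3/16)·log₂(3/16) + (13/16)·log₂(13/16)]
  = 0.4528 + 0.2434
  = 0.6962 bits
I(U;V) = H(U) + H(V) - H(U,V) = 0.6962 + 0.6962 - 0.6962 = 0.6962 bits > 0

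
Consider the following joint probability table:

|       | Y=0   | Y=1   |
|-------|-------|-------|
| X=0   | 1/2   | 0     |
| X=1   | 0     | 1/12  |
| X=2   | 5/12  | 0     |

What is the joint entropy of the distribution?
H(X,Y) = -Σ P(X,Y) log₂ P(X,Y), summed over the non-zero cells:
H(X,Y) = -[(1/2)·log₂(1/2) + (1/12)·log₂(1/12) + (5/12)·log₂(5/12)]
  = 0.5000 + 0.2987 + 0.5263
  = 1.3250 bits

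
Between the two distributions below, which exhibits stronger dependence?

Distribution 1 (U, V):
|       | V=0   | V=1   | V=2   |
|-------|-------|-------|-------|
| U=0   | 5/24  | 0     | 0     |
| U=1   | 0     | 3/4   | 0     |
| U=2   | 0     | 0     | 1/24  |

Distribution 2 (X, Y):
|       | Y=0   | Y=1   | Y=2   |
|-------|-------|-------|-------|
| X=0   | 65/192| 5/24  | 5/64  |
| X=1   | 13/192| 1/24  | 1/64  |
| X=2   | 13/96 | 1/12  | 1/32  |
Distribution 1 (U, V):
Marginal P(U) (row sums):
  P(U=0) = 5/24 + 0 + 0 = 5/24
  P(U=1) = 0 + 3/4 + 0 = 3/4
  P(U=2) = 0 + 0 + 1/24 = 1/24
Marginal P(V) (column sums):
  P(V=0) = 5/24 + 0 + 0 = 5/24
  P(V=1) = 0 + 3/4 + 0 = 3/4
  P(V=2) = 0 + 0 + 1/24 = 1/24

H(U) = -[(5/24)·log₂(5/24) + (3/4)·log₂(3/4) + (1/24)·log₂(1/24)]
  = 0.4715 + 0.3113 + 0.1910
  = 0.9738 bits
H(V) = -[(5/24)·log₂(5/24) + (3/4)·log₂(3/4) + (1/24)·log₂(1/24)]
  = 0.4715 + 0.3113 + 0.1910
  = 0.9738 bits
H(U,V) = -[(5/24)·log₂(5/24) + (3/4)·log₂(3/4) + (1/24)·log₂(1/24)]
  = 0.4715 + 0.3113 + 0.1910
  = 0.9738 bits

I(U;V) = H(U) + H(V) - H(U,V)
  = 0.9738 + 0.9738 - 0.9738
  = 0.9738 bits

Distribution 2 (X, Y):
Marginal P(X) (row sums):
  P(X=0) = 65/192 + 5/24 + 5/64 = 5/8
  P(X=1) = 13/192 + 1/24 + 1/64 = 1/8
  P(X=2) = 13/96 + 1/12 + 1/32 = 1/4
Marginal P(Y) (column sums):
  P(Y=0) = 65/192 + 13/192 + 13/96 = 13/24
  P(Y=1) = 5/24 + 1/24 + 1/12 = 1/3
  P(Y=2) = 5/64 + 1/64 + 1/32 = 1/8

H(X) = -[(5/8)·log₂(5/8) + (1/8)·log₂(1/8) + (1/4)·log₂(1/4)]
  = 0.4238 + 0.3750 + 0.5000
  = 1.2988 bits
H(Y) = -[(13/24)·log₂(13/24) + (1/3)·log₂(1/3) + (1/8)·log₂(1/8)]
  = 0.4791 + 0.5283 + 0.3750
  = 1.3824 bits
H(X,Y) = -[(65/192)·log₂(65/192) + (5/24)·log₂(5/24) + (5/64)·log₂(5/64) + (13/192)·log₂(13/192) + (1/24)·log₂(1/24) + (1/64)·log₂(1/64) + (13/96)·log₂(13/96) + (1/12)·log₂(1/12) + (1/32)·log₂(1/32)]
  = 0.5290 + 0.4715 + 0.2873 + 0.2630 + 0.1910 + 0.0938 + 0.3906 + 0.2987 + 0.1563
  = 2.6812 bits

I(X;Y) = H(X) + H(Y) - H(X,Y)
  = 1.2988 + 1.3824 - 2.6812
  = 0.0000 bits

I(U;V) = 0.9738 bits > I(X;Y) = 0.0000 bits, so (U, V) has the higher mutual information (stronger dependence).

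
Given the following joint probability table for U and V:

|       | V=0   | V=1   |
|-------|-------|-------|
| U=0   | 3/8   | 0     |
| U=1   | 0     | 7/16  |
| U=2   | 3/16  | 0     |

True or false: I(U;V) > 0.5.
Marginal P(U) (row sums):
  P(U=0) = 3/8 + 0 = 3/8
  P(U=1) = 0 + 7/16 = 7/16
  P(U=2) = 3/16 + 0 = 3/16
Marginal P(V) (column sums):
  P(V=0) = 3/8 + 0 + 3/16 = 9/16
  P(V=1) = 0 + 7/16 + 0 = 7/16

H(U) = -[(3/8)·log₂(3/8) + (7/16)·log₂(7/16) + (3/16)·log₂(3/16)]
  = 0.5306 + 0.5218 + 0.4528
  = 1.5052 bits
H(V) = -[(9/16)·log₂(9/16) + (7/16)·log₂(7/16)]
  = 0.4669 + 0.5218
  = 0.9887 bits
H(U,V) = -[(3/8)·log₂(3/8) + (7/16)·log₂(7/16) + (3/16)·log₂(3/16)]
  = 0.5306 + 0.5218 + 0.4528
  = 1.5052 bits

I(U;V) = H(U) + H(V) - H(U,V)
  = 1.5052 + 0.9887 - 1.5052
  = 0.9887 bits

True. I(U;V) = 0.9887 bits, which is > 0.5 bits.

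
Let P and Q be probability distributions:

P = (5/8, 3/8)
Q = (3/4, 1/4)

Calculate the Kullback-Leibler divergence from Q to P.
D(P||Q) = Σ P(i) log₂(P(i)/Q(i))
  i=0: (5/8) × log₂((5/8)/(3/4)) = (5/8) × log₂(5/6) = -0.1644
  i=1: (3/8) × log₂((3/8)/(1/4)) = (3/8) × log₂(3/2) = 0.2194
D(P||Q) = -0.1644 + 0.2194
  = 0.0550 bits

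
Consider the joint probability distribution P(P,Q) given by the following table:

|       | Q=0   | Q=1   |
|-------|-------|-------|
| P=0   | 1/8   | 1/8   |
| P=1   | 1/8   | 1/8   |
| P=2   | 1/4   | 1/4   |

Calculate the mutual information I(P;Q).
Marginal P(P) (row sums):
  P(P=0) = 1/8 + 1/8 = 1/4
  P(P=1) = 1/8 + 1/8 = 1/4
  P(P=2) = 1/4 + 1/4 = 1/2
Marginal P(Q) (column sums):
  P(Q=0) = 1/8 + 1/8 + 1/4 = 1/2
  P(Q=1) = 1/8 + 1/8 + 1/4 = 1/2

H(P) = -[(1/4)·log₂(1/4) + (1/4)·log₂(1/4) + (1/2)·log₂(1/2)]
  = 0.5000 + 0.5000 + 0.5000
  = 1.5000 bits
H(Q) = -[(1/2)·log₂(1/2) + (1/2)·log₂(1/2)]
  = 0.5000 + 0.5000
  = 1.0000 bits
H(P,Q) = -[(1/8)·log₂(1/8) + (1/8)·log₂(1/8) + (1/8)·log₂(1/8) + (1/8)·log₂(1/8) + (1/4)·log₂(1/4) + (1/4)·log₂(1/4)]
  = 0.3750 + 0.3750 + 0.3750 + 0.3750 + 0.5000 + 0.5000
  = 2.5000 bits

I(P;Q) = H(P) + H(Q) - H(P,Q)
  = 1.5000 + 1.0000 - 2.5000
  = 0.0000 bits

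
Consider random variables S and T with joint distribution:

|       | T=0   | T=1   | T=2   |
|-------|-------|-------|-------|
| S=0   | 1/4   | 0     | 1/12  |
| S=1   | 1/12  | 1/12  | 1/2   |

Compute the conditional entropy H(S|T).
Marginal P(T) (column sums):
  P(T=0) = 1/4 + 1/12 = 1/3
  P(T=1) = 0 + 1/12 = 1/12
  P(T=2) = 1/12 + 1/2 = 7/12

H(S|T) = -Σ P(S,T)·log₂ P(S|T), where P(S|T) = P(S,T) / P(T)
  (cells with P(S,T) = 0 contribute 0)
  (S=0,T=0): P(S|T) = (1/4)/(1/3) = 3/4;  -(1/4)·log₂(3/4) = 0.1038
  (S=0,T=2): P(S|T) = (1/12)/(7/12) = 1/7;  -(1/12)·log₂(1/7) = 0.2339
  (S=1,T=0): P(S|T) = (1/12)/(1/3) = 1/4;  -(1/12)·log₂(1/4) = 0.1667
  (S=1,T=1): P(S|T) = (1/12)/(1/12) = 1;  -(1/12)·log₂(1) = 0.0000
  (S=1,T=2): P(S|T) = (1/2)/(7/12) = 6/7;  -(1/2)·log₂(6/7) = 0.1112
H(S|T) = 0.1038 + 0.2339 + 0.1667 + 0.0000 + 0.1112
  = 0.6156 bits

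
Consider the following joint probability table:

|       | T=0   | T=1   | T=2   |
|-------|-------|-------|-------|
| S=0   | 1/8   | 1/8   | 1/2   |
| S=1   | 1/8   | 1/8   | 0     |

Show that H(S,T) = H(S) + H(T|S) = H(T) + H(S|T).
Marginal P(S) (row sums):
  P(S=0) = 1/8 + 1/8 + 1/2 = 3/4
  P(S=1) = 1/8 + 1/8 + 0 = 1/4
Marginal P(T) (column sums):
  P(T=0) = 1/8 + 1/8 = 1/4
  P(T=1) = 1/8 + 1/8 = 1/4
  P(T=2) = 1/2 + 0 = 1/2

Decomposition 1: H(S) + H(T|S)
H(S) = -[(3/4)·log₂(3/4) + (1/4)·log₂(1/4)]
  = 0.3113 + 0.5000
  = 0.8113 bits
H(T|S) = -Σ P(S,T)·log₂ P(T|S), where P(T|S) = P(S,T) / P(S)
  (cells with P(S,T) = 0 contribute 0)
  (S=0,T=0): P(T|S) = (1/8)/(3/4) = 1/6;  -(1/8)·log₂(1/6) = 0.3231
  (S=0,T=1): P(T|S) = (1/8)/(3/4) = 1/6;  -(1/8)·log₂(1/6) = 0.3231
  (S=0,T=2): P(T|S) = (1/2)/(3/4) = 2/3;  -(1/2)·log₂(2/3) = 0.2925
  (S=1,T=0): P(T|S) = (1/8)/(1/4) = 1/2;  -(1/8)·log₂(1/2) = 0.1250
  (S=1,T=1): P(T|S) = (1/8)/(1/4) = 1/2;  -(1/8)·log₂(1/2) = 0.1250
H(T|S) = 0.3231 + 0.3231 + 0.2925 + 0.1250 + 0.1250
  = 1.1887 bits
H(S) + H(T|S) = 0.8113 + 1.1887 = 2.0000 bits

Decomposition 2: H(T) + H(S|T)
H(T) = -[(1/4)·log₂(1/4) + (1/4)·log₂(1/4) + (1/2)·log₂(1/2)]
  = 0.5000 + 0.5000 + 0.5000
  = 1.5000 bits
H(S|T) = -Σ P(S,T)·log₂ P(S|T), where P(S|T) = P(S,T) / P(T)
  (cells with P(S,T) = 0 contribute 0)
  (S=0,T=0): P(S|T) = (1/8)/(1/4) = 1/2;  -(1/8)·log₂(1/2) = 0.1250
  (S=0,T=1): P(S|T) = (1/8)/(1/4) = 1/2;  -(1/8)·log₂(1/2) = 0.1250
  (S=0,T=2): P(S|T) = (1/2)/(1/2) = 1;  -(1/2)·log₂(1) = 0.0000
  (S=1,T=0): P(S|T) = (1/8)/(1/4) = 1/2;  -(1/8)·log₂(1/2) = 0.1250
  (S=1,T=1): P(S|T) = (1/8)/(1/4) = 1/2;  -(1/8)·log₂(1/2) = 0.1250
H(S|T) = 0.1250 + 0.1250 + 0.0000 + 0.1250 + 0.1250
  = 0.5000 bits
H(T) + H(S|T) = 1.5000 + 0.5000 = 2.0000 bits

Direct computation of the joint entropy:
H(S,T) = -[(1/8)·log₂(1/8) + (1/8)·log₂(1/8) + (1/2)·log₂(1/2) + (1/8)·log₂(1/8) + (1/8)·log₂(1/8)]
  = 0.3750 + 0.3750 + 0.5000 + 0.3750 + 0.3750
  = 2.0000 bits

All three agree: H(S,T) = 2.0000 bits ✓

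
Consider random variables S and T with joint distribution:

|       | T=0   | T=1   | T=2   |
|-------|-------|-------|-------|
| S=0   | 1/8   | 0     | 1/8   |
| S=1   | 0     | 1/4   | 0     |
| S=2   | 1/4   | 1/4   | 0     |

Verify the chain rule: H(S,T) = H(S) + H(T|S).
Left side:
H(S,T) = -[(1/8)·log₂(1/8) + (1/8)·log₂(1/8) + (1/4)·log₂(1/4) + (1/4)·log₂(1/4) + (1/4)·log₂(1/4)]
  = 0.3750 + 0.3750 + 0.5000 + 0.5000 + 0.5000
  = 2.2500 bits

Right side:
Marginal P(S) (row sums):
  P(S=0) = 1/8 + 0 + 1/8 = 1/4
  P(S=1) = 0 + 1/4 + 0 = 1/4
  P(S=2) = 1/4 + 1/4 + 0 = 1/2
H(S) = -[(1/4)·log₂(1/4) + (1/4)·log₂(1/4) + (1/2)·log₂(1/2)]
  = 0.5000 + 0.5000 + 0.5000
  = 1.5000 bits
H(T|S) = -Σ P(S,T)·log₂ P(T|S), where P(T|S) = P(S,T) / P(S)
  (cells with P(S,T) = 0 contribute 0)
  (S=0,T=0): P(T|S) = (1/8)/(1/4) = 1/2;  -(1/8)·log₂(1/2) = 0.1250
  (S=0,T=2): P(T|S) = (1/8)/(1/4) = 1/2;  -(1/8)·log₂(1/2) = 0.1250
  (S=1,T=1): P(T|S) = (1/4)/(1/4) = 1;  -(1/4)·log₂(1) = 0.0000
  (S=2,T=0): P(T|S) = (1/4)/(1/2) = 1/2;  -(1/4)·log₂(1/2) = 0.2500
  (S=2,T=1): P(T|S) = (1/4)/(1/2) = 1/2;  -(1/4)·log₂(1/2) = 0.2500
H(T|S) = 0.1250 + 0.1250 + 0.0000 + 0.2500 + 0.2500
  = 0.7500 bits
H(S) + H(T|S) = 1.5000 + 0.7500 = 2.2500 bits

Both sides equal 2.2500 bits, so the chain rule holds ✓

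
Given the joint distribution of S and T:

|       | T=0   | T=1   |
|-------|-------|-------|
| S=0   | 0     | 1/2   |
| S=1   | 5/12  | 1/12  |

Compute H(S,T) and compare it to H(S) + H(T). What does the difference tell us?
Marginal P(S) (row sums):
  P(S=0) = 0 + 1/2 = 1/2
  P(S=1) = 5/12 + 1/12 = 1/2
Marginal P(T) (column sums):
  P(T=0) = 0 + 5/12 = 5/12
  P(T=1) = 1/2 + 1/12 = 7/12

H(S,T) = -[(1/2)·log₂(1/2) + (5/12)·log₂(5/12) + (1/12)·log₂(1/12)]
  = 0.5000 + 0.5263 + 0.2987
  = 1.3250 bits
H(S) = -[(1/2)·log₂(1/2) + (1/2)·log₂(1/2)]
  = 0.5000 + 0.5000
  = 1.0000 bits
H(T) = -[(5/12)·log₂(5/12) + (7/12)·log₂(7/12)]
  = 0.5263 + 0.4536
  = 0.9799 bits

H(S) + H(T) = 1.0000 + 0.9799 = 1.9799 bits
Difference: H(S) + H(T) - H(S,T) = 1.9799 - 1.3250 = 0.6549 bits = I(S;T)

The difference is the mutual information; it is positive here, so S and T are dependent (knowing one reduces uncertainty about the other by 0.6549 bits).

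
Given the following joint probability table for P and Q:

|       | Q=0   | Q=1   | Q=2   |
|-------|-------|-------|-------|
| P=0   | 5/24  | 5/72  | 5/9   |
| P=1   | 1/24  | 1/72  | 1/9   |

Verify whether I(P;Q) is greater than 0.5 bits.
Marginal P(P) (row sums):
  P(P=0) = 5/24 + 5/72 + 5/9 = 5/6
  P(P=1) = 1/24 + 1/72 + 1/9 = 1/6
Marginal P(Q) (column sums):
  P(Q=0) = 5/24 + 1/24 = 1/4
  P(Q=1) = 5/72 + 1/72 = 1/12
  P(Q=2) = 5/9 + 1/9 = 2/3

H(P) = -[(5/6)·log₂(5/6) + (1/6)·log₂(1/6)]
  = 0.2192 + 0.4308
  = 0.6500 bits
H(Q) = -[(1/4)·log₂(1/4) + (1/12)·log₂(1/12) + (2/3)·log₂(2/3)]
  = 0.5000 + 0.2987 + 0.3900
  = 1.1887 bits
H(P,Q) = -[(5/24)·log₂(5/24) + (5/72)·log₂(5/72) + (5/9)·log₂(5/9) + (1/24)·log₂(1/24) + (1/72)·log₂(1/72) + (1/9)·log₂(1/9)]
  = 0.4715 + 0.2672 + 0.4711 + 0.1910 + 0.0857 + 0.3522
  = 1.8387 bits

I(P;Q) = H(P) + H(Q) - H(P,Q)
  = 0.6500 + 1.1887 - 1.8387
  = 0.0000 bits

No. I(P;Q) = 0.0000 bits, which is ≤ 0.5 bits.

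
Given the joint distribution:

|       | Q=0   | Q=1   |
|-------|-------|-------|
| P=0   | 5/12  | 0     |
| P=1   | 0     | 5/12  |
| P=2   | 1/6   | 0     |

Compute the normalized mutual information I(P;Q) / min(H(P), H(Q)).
Marginal P(P) (row sums):
  P(P=0) = 5/12 + 0 = 5/12
  P(P=1) = 0 + 5/12 = 5/12
  P(P=2) = 1/6 + 0 = 1/6
Marginal P(Q) (column sums):
  P(Q=0) = 5/12 + 0 + 1/6 = 7/12
  P(Q=1) = 0 + 5/12 + 0 = 5/12

H(P) = -[(5/12)·log₂(5/12) + (5/12)·log₂(5/12) + (1/6)·log₂(1/6)]
  = 0.5263 + 0.5263 + 0.4308
  = 1.4834 bits
H(Q) = -[(7/12)·log₂(7/12) + (5/12)·log₂(5/12)]
  = 0.4536 + 0.5263
  = 0.9799 bits
H(P,Q) = -[(5/12)·log₂(5/12) + (5/12)·log₂(5/12) + (1/6)·log₂(1/6)]
  = 0.5263 + 0.5263 + 0.4308
  = 1.4834 bits

I(P;Q) = H(P) + H(Q) - H(P,Q)
  = 1.4834 + 0.9799 - 1.4834
  = 0.9799 bits

min(H(P), H(Q)) = min(1.4834, 0.9799) = 0.9799 bits
Normalized MI = 0.9799 / 0.9799 = 1.0000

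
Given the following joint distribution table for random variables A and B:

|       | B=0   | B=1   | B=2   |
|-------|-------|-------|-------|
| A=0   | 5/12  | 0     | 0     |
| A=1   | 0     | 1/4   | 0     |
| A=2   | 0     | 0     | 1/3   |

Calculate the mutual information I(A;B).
Marginal P(A) (row sums):
  P(A=0) = 5/12 + 0 + 0 = 5/12
  P(A=1) = 0 + 1/4 + 0 = 1/4
  P(A=2) = 0 + 0 + 1/3 = 1/3
Marginal P(B) (column sums):
  P(B=0) = 5/12 + 0 + 0 = 5/12
  P(B=1) = 0 + 1/4 + 0 = 1/4
  P(B=2) = 0 + 0 + 1/3 = 1/3

H(A) = -[(5/12)·log₂(5/12) + (1/4)·log₂(1/4) + (1/3)·log₂(1/3)]
  = 0.5263 + 0.5000 + 0.5283
  = 1.5546 bits
H(B) = -[(5/12)·log₂(5/12) + (1/4)·log₂(1/4) + (1/3)·log₂(1/3)]
  = 0.5263 + 0.5000 + 0.5283
  = 1.5546 bits
H(A,B) = -[(5/12)·log₂(5/12) + (1/4)·log₂(1/4) + (1/3)·log₂(1/3)]
  = 0.5263 + 0.5000 + 0.5283
  = 1.5546 bits

I(A;B) = H(A) + H(B) - H(A,B)
  = 1.5546 + 1.5546 - 1.5546
  = 1.5546 bits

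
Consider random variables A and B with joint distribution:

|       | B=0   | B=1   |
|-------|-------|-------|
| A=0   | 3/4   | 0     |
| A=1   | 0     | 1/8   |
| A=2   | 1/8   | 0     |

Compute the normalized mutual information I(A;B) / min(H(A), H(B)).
Marginal P(A) (row sums):
  P(A=0) = 3/4 + 0 = 3/4
  P(A=1) = 0 + 1/8 = 1/8
  P(A=2) = 1/8 + 0 = 1/8
Marginal P(B) (column sums):
  P(B=0) = 3/4 + 0 + 1/8 = 7/8
  P(B=1) = 0 + 1/8 + 0 = 1/8

H(A) = -[(3/4)·log₂(3/4) + (1/8)·log₂(1/8) + (1/8)·log₂(1/8)]
  = 0.3113 + 0.3750 + 0.3750
  = 1.0613 bits
H(B) = -[(7/8)·log₂(7/8) + (1/8)·log₂(1/8)]
  = 0.1686 + 0.3750
  = 0.5436 bits
H(A,B) = -[(3/4)·log₂(3/4) + (1/8)·log₂(1/8) + (1/8)·log₂(1/8)]
  = 0.3113 + 0.3750 + 0.3750
  = 1.0613 bits

I(A;B) = H(A) + H(B) - H(A,B)
  = 1.0613 + 0.5436 - 1.0613
  = 0.5436 bits

min(H(A), H(B)) = min(1.0613, 0.5436) = 0.5436 bits
Normalized MI = 0.5436 / 0.5436 = 1.0000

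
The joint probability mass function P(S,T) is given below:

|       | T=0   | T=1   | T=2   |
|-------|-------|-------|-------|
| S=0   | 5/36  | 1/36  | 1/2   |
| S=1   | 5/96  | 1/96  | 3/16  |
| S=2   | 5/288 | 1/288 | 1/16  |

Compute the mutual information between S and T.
Marginal P(S) (row sums):
  P(S=0) = 5/36 + 1/36 + 1/2 = 2/3
  P(S=1) = 5/96 + 1/96 + 3/16 = 1/4
  P(S=2) = 5/288 + 1/288 + 1/16 = 1/12
Marginal P(T) (column sums):
  P(T=0) = 5/36 + 5/96 + 5/288 = 5/24
  P(T=1) = 1/36 + 1/96 + 1/288 = 1/24
  P(T=2) = 1/2 + 3/16 + 1/16 = 3/4

H(S) = -[(2/3)·log₂(2/3) + (1/4)·log₂(1/4) + (1/12)·log₂(1/12)]
  = 0.3900 + 0.5000 + 0.2987
  = 1.1887 bits
H(T) = -[(5/24)·log₂(5/24) + (1/24)·log₂(1/24) + (3/4)·log₂(3/4)]
  = 0.4715 + 0.1910 + 0.3113
  = 0.9738 bits
H(S,T) = -[(5/36)·log₂(5/36) + (1/36)·log₂(1/36) + (1/2)·log₂(1/2) + (5/96)·log₂(5/96) + (1/96)·log₂(1/96) + (3/16)·log₂(3/16) + (5/288)·log₂(5/288) + (1/288)·log₂(1/288) + (1/16)·log₂(1/16)]
  = 0.3956 + 0.1436 + 0.5000 + 0.2220 + 0.0686 + 0.4528 + 0.1015 + 0.0284 + 0.2500
  = 2.1625 bits

I(S;T) = H(S) + H(T) - H(S,T)
  = 1.1887 + 0.9738 - 2.1625
  = 0.0000 bits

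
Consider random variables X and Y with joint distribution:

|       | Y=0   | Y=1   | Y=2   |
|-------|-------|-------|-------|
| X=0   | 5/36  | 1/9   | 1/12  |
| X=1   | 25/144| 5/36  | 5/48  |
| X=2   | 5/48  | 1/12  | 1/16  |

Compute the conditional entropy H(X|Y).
Marginal P(Y) (column sums):
  P(Y=0) = 5/36 + 25/144 + 5/48 = 5/12
  P(Y=1) = 1/9 + 5/36 + 1/12 = 1/3
  P(Y=2) = 1/12 + 5/48 + 1/16 = 1/4

H(X|Y) = -Σ P(X,Y)·log₂ P(X|Y), where P(X|Y) = P(X,Y) / P(Y)
  (X=0,Y=0): P(X|Y) = (5/36)/(5/12) = 1/3;  -(5/36)·log₂(1/3) = 0.2201
  (X=0,Y=1): P(X|Y) = (1/9)/(1/3) = 1/3;  -(1/9)·log₂(1/3) = 0.1761
  (X=0,Y=2): P(X|Y) = (1/12)/(1/4) = 1/3;  -(1/12)·log₂(1/3) = 0.1321
  (X=1,Y=0): P(X|Y) = (25/144)/(5/12) = 5/12;  -(25/144)·log₂(5/12) = 0.2193
  (X=1,Y=1): P(X|Y) = (5/36)/(1/3) = 5/12;  -(5/36)·log₂(5/12) = 0.1754
  (X=1,Y=2): P(X|Y) = (5/48)/(1/4) = 5/12;  -(5/48)·log₂(5/12) = 0.1316
  (X=2,Y=0): P(X|Y) = (5/48)/(5/12) = 1/4;  -(5/48)·log₂(1/4) = 0.2083
  (X=2,Y=1): P(X|Y) = (1/12)/(1/3) = 1/4;  -(1/12)·log₂(1/4) = 0.1667
  (X=2,Y=2): P(X|Y) = (1/16)/(1/4) = 1/4;  -(1/16)·log₂(1/4) = 0.1250
H(X|Y) = 0.2201 + 0.1761 + 0.1321 + 0.2193 + 0.1754 + 0.1316 + 0.2083 + 0.1667 + 0.1250
  = 1.5546 bits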